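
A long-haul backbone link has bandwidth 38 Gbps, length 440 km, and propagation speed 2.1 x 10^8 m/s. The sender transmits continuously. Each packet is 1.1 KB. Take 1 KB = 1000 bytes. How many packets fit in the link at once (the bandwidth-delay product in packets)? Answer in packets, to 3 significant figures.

9050 packets

Propagation delay = 440000 / 210000000 = 0.00209524 s.
BDP = R × t_prop = 38000000000 × 0.00209524 = 79619000 bits.
In packets of 8800 bits: 9050 packets.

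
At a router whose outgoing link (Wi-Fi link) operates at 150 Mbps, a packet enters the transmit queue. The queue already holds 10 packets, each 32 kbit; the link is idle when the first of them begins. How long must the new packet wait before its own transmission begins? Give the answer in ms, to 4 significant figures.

Each queued packet: L/R = 32000/150000000 = 0.213333 ms.
10 queued → 2.13333 ms.
Queuing delay = 2.133 ms.

2.133 ms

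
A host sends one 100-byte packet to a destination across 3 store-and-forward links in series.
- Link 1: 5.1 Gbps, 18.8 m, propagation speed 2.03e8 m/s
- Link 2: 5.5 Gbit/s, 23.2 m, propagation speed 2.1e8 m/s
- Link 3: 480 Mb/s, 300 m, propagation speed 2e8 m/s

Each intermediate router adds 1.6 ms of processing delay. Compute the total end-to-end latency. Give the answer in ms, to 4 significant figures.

L = 100 × 8 = 800 bits.
Transmission delays (L/R per hop): 0.000156863, 0.000145455, 0.00166667 ms; sum = 0.00196898 ms.
Propagation delays (d/s per hop): 9.26108e-05, 0.000110476, 0.0015 ms; sum = 0.00170309 ms.
Processing at 2 router(s): 2 × 1.6 ms = 3.2 ms.
End-to-end = 3.204 ms.

3.204 ms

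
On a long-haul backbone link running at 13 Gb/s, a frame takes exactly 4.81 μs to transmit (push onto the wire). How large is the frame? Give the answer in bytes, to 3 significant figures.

L = R × t_tx = 13000000000 b/s × 4.81e-06 s = 62530 bits.
In bytes: 62530 / 8 = 7820 bytes.

7820 bytes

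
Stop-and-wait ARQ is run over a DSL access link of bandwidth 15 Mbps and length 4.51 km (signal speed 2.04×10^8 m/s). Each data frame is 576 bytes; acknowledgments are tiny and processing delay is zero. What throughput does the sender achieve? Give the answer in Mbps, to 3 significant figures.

t_tx = L/R = 4608/15000000 = 0.0003072 s.
t_prop = 4510/204000000 = 2.21078e-05 s; RTT = 4.42157e-05 s.
Cycle = t_tx + RTT = 0.000351416 s.
Throughput = L / cycle = 4608 / 0.000351416 = 13.1 Mbps.

13.1 Mbps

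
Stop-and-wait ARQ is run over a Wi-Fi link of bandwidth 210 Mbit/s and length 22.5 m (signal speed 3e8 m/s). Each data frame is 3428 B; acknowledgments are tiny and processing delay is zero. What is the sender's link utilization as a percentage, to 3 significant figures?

99.9 %

t_tx = L/R = 27424/210000000 = 0.00013059 s.
t_prop = 22.5/300000000 = 7.5e-08 s; RTT = 1.5e-07 s.
Cycle = t_tx + RTT = 0.00013074 s.
Utilization = t_tx / cycle = 0.00013059/0.00013074 = 99.9 %.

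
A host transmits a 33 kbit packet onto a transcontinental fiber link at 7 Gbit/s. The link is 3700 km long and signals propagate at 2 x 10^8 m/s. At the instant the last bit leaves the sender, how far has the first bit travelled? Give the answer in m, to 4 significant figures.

t_tx = L/R = 33000/7000000000 = 4.71429e-06 s.
Distance = s × t_tx = 200000000 × 4.71429e-06 = 942.9 m.

942.9 m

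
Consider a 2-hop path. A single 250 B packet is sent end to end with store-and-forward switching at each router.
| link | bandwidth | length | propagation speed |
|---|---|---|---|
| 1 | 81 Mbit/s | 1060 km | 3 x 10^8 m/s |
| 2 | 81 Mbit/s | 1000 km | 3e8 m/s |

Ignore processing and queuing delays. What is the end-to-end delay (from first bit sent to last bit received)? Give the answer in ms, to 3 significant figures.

6.92 ms

L = 250 × 8 = 2000 bits.
Transmission delay per hop = L/R = 2000/81000000 = 0.0246914 ms; 2 hops → 0.0493827 ms.
Propagation delays (d/s per hop): 3.53333, 3.33333 ms; sum = 6.86667 ms.
End-to-end = 6.92 ms.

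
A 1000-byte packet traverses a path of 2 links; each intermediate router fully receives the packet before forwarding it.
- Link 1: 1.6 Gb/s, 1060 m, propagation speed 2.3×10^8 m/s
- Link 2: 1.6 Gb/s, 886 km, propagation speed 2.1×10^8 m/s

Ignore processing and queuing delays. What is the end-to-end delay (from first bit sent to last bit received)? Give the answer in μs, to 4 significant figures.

L = 1000 × 8 = 8000 bits.
Transmission delay per hop = L/R = 8000/1600000000 = 5 μs; 2 hops → 10 μs.
Propagation delays (d/s per hop): 4.6087, 4219.05 μs; sum = 4223.66 μs.
End-to-end = 4234 μs.

4234 μs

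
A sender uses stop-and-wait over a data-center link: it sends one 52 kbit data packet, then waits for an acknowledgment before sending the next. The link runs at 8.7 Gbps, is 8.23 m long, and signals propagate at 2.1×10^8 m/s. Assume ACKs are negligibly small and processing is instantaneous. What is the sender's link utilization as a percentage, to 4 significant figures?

98.71 %

t_tx = L/R = 52000/8700000000 = 5.97701e-06 s.
t_prop = 8.23/210000000 = 3.91905e-08 s; RTT = 7.8381e-08 s.
Cycle = t_tx + RTT = 6.05539e-06 s.
Utilization = t_tx / cycle = 5.97701e-06/6.05539e-06 = 98.71 %.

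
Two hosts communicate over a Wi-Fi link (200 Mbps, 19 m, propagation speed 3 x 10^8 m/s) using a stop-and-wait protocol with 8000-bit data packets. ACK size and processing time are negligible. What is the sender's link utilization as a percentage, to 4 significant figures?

99.68 %

t_tx = L/R = 8000/200000000 = 4e-05 s.
t_prop = 19/300000000 = 6.33333e-08 s; RTT = 1.26667e-07 s.
Cycle = t_tx + RTT = 4.01267e-05 s.
Utilization = t_tx / cycle = 4e-05/4.01267e-05 = 99.68 %.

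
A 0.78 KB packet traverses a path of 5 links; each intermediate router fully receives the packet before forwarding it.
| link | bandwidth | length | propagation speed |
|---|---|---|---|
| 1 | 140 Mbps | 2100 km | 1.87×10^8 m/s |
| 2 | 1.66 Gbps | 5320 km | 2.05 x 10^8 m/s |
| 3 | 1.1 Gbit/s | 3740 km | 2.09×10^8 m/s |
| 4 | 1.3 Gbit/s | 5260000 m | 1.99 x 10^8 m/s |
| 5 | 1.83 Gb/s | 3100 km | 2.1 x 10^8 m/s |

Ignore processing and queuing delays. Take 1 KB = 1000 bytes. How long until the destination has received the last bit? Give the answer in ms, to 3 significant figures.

L = 6240 bits.
Transmission delays (L/R per hop): 0.0445714, 0.00375904, 0.00567273, 0.0048, 0.00340984 ms; sum = 0.062213 ms.
Propagation delays (d/s per hop): 11.2299, 25.9512, 17.8947, 26.4322, 14.7619 ms; sum = 96.27 ms.
End-to-end = 96.3 ms.

96.3 ms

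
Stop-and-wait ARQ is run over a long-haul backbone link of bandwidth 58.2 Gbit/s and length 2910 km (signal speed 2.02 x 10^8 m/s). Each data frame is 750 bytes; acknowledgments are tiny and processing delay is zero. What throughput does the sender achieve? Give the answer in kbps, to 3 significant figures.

t_tx = L/R = 6000/58200000000 = 1.03093e-07 s.
t_prop = 2910000/202000000 = 0.0144059 s; RTT = 0.0288119 s.
Cycle = t_tx + RTT = 0.028812 s.
Throughput = L / cycle = 6000 / 0.028812 = 208 kbps.

208 kbps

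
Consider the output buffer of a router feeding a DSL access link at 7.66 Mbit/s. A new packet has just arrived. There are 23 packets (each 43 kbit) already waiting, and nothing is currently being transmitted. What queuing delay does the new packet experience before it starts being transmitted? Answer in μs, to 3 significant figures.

129000 μs

Each queued packet: L/R = 43000/7660000 = 5613.58 μs.
23 queued → 129112 μs.
Queuing delay = 129000 μs.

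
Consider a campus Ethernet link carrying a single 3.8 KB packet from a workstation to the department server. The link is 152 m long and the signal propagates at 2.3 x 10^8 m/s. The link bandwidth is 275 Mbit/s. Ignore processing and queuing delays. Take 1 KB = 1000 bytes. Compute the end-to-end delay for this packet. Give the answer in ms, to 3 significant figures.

L = 30400 bits.
Transmission delay = L/R = 30400 / 275000000 = 0.110545 ms.
Propagation delay = d/s = 152 m / 2.3e+08 m/s = 0.00066087 ms.
Total = 0.111 ms.

0.111 ms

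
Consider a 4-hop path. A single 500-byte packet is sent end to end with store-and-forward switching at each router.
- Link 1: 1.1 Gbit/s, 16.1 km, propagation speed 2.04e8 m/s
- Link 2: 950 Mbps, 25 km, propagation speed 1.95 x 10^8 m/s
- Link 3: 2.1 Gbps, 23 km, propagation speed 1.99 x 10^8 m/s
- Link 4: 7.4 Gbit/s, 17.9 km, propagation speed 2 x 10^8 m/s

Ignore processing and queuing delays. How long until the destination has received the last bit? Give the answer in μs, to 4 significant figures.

L = 500 × 8 = 4000 bits.
Transmission delays (L/R per hop): 3.63636, 4.21053, 1.90476, 0.540541 μs; sum = 10.2922 μs.
Propagation delays (d/s per hop): 78.9216, 128.205, 115.578, 89.5 μs; sum = 412.205 μs.
End-to-end = 422.5 μs.

422.5 μs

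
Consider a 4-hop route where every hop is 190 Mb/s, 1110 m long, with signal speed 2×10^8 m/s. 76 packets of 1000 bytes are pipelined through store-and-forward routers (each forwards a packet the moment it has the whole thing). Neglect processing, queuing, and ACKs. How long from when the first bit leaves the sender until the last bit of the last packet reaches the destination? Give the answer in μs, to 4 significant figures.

3349 μs

Per-hop transmission t_tx = L/R = 8000/190000000 = 42.1053 μs.
Per-hop propagation t_prop = 1110/200000000 = 5.55 μs.
Pipeline fill: first packet needs 4·t_tx to clear all hops; remaining 75 packets each add one t_tx.
Total = (4+76-1)·t_tx + 4·t_prop = 79·42.1053 + 4·5.55 = 3349 μs.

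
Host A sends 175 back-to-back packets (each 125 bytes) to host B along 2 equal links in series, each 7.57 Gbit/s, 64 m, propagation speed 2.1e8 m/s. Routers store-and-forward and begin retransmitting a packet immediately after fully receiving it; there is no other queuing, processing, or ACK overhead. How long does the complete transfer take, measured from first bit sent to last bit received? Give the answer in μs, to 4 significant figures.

Per-hop transmission t_tx = L/R = 1000/7570000000 = 0.1321 μs.
Per-hop propagation t_prop = 64/210000000 = 0.304762 μs.
Pipeline fill: first packet needs 2·t_tx to clear all hops; remaining 174 packets each add one t_tx.
Total = (2+175-1)·t_tx + 2·t_prop = 176·0.1321 + 2·0.304762 = 23.86 μs.

23.86 μs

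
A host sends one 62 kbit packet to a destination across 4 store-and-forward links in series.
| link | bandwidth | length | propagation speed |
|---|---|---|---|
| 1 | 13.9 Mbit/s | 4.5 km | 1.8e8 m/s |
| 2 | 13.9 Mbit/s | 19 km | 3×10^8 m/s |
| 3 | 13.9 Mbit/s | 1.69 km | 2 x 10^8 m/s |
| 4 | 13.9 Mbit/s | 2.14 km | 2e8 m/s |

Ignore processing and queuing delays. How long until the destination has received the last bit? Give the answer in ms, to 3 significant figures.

17.9 ms

L = 62000 bits.
Transmission delay per hop = L/R = 62000/13900000 = 4.46043 ms; 4 hops → 17.8417 ms.
Propagation delays (d/s per hop): 0.025, 0.0633333, 0.00845, 0.0107 ms; sum = 0.107483 ms.
End-to-end = 17.9 ms.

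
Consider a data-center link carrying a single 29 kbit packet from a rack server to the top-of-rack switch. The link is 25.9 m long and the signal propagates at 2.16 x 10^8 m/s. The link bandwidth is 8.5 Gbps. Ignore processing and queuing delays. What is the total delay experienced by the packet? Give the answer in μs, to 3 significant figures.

L = 29000 bits.
Transmission delay = L/R = 29000 / 8500000000 = 3.41176 μs.
Propagation delay = d/s = 25.9 m / 216000000 m/s = 0.119907 μs.
Total = 3.53 μs.

3.53 μs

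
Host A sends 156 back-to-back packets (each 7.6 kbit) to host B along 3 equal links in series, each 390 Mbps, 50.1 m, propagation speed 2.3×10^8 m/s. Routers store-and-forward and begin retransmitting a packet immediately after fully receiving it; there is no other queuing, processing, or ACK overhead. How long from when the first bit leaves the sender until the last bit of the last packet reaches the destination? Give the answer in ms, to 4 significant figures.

3.080 ms

Per-hop transmission t_tx = L/R = 7600/390000000 = 0.0194872 ms.
Per-hop propagation t_prop = 50.1/2.3e+08 = 0.000217826 ms.
Pipeline fill: first packet needs 3·t_tx to clear all hops; remaining 155 packets each add one t_tx.
Total = (3+156-1)·t_tx + 3·t_prop = 158·0.0194872 + 3·0.000217826 = 3.080 ms.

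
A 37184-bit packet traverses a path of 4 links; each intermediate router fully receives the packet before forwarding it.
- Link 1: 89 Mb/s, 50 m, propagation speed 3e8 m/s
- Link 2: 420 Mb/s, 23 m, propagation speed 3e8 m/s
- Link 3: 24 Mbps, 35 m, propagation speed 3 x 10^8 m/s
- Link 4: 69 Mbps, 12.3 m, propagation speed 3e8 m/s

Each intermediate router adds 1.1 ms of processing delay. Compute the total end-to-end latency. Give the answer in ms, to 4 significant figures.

Transmission delays (L/R per hop): 0.417798, 0.0885333, 1.54933, 0.538899 ms; sum = 2.59456 ms.
Propagation delays (d/s per hop): 0.000166667, 7.66667e-05, 0.000116667, 4.1e-05 ms; sum = 0.000401 ms.
Processing at 3 router(s): 3 × 1.1 ms = 3.3 ms.
End-to-end = 5.895 ms.

5.895 ms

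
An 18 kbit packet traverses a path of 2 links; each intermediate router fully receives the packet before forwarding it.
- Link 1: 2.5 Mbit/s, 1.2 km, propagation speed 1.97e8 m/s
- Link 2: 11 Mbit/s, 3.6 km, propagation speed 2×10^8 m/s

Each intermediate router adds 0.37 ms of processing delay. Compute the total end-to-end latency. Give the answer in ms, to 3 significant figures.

9.23 ms

L = 18000 bits.
Transmission delays (L/R per hop): 7.2, 1.63636 ms; sum = 8.83636 ms.
Propagation delays (d/s per hop): 0.00609137, 0.018 ms; sum = 0.0240914 ms.
Processing at 1 router(s): 1 × 0.37 ms = 0.37 ms.
End-to-end = 9.23 ms.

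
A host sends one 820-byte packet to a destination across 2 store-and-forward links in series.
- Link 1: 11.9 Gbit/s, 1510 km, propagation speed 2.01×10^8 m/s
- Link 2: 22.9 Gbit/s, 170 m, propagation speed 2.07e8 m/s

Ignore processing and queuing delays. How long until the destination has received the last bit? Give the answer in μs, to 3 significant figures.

L = 820 × 8 = 6560 bits.
Transmission delays (L/R per hop): 0.551261, 0.286463 μs; sum = 0.837723 μs.
Propagation delays (d/s per hop): 7512.44, 0.821256 μs; sum = 7513.26 μs.
End-to-end = 7510 μs.

7510 μs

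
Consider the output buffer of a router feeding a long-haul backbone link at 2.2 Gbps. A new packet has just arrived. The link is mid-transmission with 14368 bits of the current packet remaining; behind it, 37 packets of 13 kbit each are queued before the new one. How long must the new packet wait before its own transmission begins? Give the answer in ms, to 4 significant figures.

0.2252 ms

Each queued packet: L/R = 13000/2200000000 = 0.00590909 ms.
37 queued → 0.218636 ms.
Plus remaining 14368 bits of current packet: 0.00653091 ms.
Queuing delay = 0.2252 ms.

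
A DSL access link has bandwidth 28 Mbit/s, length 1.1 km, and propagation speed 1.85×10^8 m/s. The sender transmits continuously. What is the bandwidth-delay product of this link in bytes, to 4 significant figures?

20.81 bytes

Propagation delay = 1100 / 185000000 = 5.94595e-06 s.
BDP = R × t_prop = 28000000 × 5.94595e-06 = 166.486 bits.
In bytes: 166.486/8 = 20.81 bytes.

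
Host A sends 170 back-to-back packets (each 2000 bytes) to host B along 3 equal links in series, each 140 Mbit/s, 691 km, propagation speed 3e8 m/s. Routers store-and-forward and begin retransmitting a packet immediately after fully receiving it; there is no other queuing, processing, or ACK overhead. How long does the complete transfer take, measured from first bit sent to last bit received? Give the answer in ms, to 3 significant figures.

26.6 ms

Per-hop transmission t_tx = L/R = 16000/140000000 = 0.114286 ms.
Per-hop propagation t_prop = 691000/300000000 = 2.30333 ms.
Pipeline fill: first packet needs 3·t_tx to clear all hops; remaining 169 packets each add one t_tx.
Total = (3+170-1)·t_tx + 3·t_prop = 172·0.114286 + 3·2.30333 = 26.6 ms.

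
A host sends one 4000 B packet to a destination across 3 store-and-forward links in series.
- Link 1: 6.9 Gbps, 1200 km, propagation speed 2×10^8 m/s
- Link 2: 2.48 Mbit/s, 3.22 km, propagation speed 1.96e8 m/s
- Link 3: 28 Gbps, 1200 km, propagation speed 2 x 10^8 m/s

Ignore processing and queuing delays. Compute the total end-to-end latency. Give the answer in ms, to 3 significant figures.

L = 4000 × 8 = 32000 bits.
Transmission delays (L/R per hop): 0.00463768, 12.9032, 0.00114286 ms; sum = 12.909 ms.
Propagation delays (d/s per hop): 6, 0.0164286, 6 ms; sum = 12.0164 ms.
End-to-end = 24.9 ms.

24.9 ms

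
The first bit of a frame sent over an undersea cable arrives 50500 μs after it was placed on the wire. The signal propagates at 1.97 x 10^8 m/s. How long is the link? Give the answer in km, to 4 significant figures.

9949 km

d = s × t_prop = 197000000 × 0.0505 = 9949 km.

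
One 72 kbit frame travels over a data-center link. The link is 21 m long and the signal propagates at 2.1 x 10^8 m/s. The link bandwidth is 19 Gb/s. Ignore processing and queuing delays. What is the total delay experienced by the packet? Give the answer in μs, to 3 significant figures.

L = 72000 bits.
Transmission delay = L/R = 72000 / 19000000000 = 3.78947 μs.
Propagation delay = d/s = 21 m / 210000000 m/s = 0.1 μs.
Total = 3.89 μs.

3.89 μs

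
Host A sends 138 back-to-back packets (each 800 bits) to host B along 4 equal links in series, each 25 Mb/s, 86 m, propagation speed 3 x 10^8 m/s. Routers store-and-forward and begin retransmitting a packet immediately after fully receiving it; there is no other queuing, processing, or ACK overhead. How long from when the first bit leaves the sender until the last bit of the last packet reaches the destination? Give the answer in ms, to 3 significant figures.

4.51 ms

Per-hop transmission t_tx = L/R = 800/25000000 = 0.032 ms.
Per-hop propagation t_prop = 86/300000000 = 0.000286667 ms.
Pipeline fill: first packet needs 4·t_tx to clear all hops; remaining 137 packets each add one t_tx.
Total = (4+138-1)·t_tx + 4·t_prop = 141·0.032 + 4·0.000286667 = 4.51 ms.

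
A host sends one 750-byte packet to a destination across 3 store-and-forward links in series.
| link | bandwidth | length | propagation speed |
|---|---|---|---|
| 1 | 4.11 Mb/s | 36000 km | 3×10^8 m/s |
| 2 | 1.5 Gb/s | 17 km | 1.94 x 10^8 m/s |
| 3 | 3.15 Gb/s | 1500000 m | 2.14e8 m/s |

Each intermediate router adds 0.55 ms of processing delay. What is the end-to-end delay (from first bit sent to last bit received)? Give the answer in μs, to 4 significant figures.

129700 μs

L = 750 × 8 = 6000 bits.
Transmission delays (L/R per hop): 1459.85, 4, 1.90476 μs; sum = 1465.76 μs.
Propagation delays (d/s per hop): 120000, 87.6289, 7009.35 μs; sum = 127097 μs.
Processing at 2 router(s): 2 × 0.55 ms = 1100 μs.
End-to-end = 129700 μs.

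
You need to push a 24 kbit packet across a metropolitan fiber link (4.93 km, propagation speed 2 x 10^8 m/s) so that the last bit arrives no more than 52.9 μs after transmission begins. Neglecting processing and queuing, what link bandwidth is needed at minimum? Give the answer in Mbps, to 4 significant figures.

Propagation delay = 4930 / 200000000 = 24.65 μs.
Transmission budget = 52.9 − 24.65 = 28.25 μs.
R ≥ L / t_tx = 24000 bits / 2.825e-05 s = 849.6 Mbps.

849.6 Mbps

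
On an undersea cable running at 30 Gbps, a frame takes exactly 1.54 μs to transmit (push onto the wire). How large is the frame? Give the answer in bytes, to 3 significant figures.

5780 bytes

L = R × t_tx = 30000000000 b/s × 1.54e-06 s = 46200 bits.
In bytes: 46200 / 8 = 5780 bytes.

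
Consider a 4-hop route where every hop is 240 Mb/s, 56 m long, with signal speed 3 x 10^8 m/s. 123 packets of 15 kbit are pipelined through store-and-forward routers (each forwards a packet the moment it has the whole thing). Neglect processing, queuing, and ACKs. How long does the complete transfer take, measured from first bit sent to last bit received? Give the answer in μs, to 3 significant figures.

Per-hop transmission t_tx = L/R = 15000/240000000 = 62.5 μs.
Per-hop propagation t_prop = 56/300000000 = 0.186667 μs.
Pipeline fill: first packet needs 4·t_tx to clear all hops; remaining 122 packets each add one t_tx.
Total = (4+123-1)·t_tx + 4·t_prop = 126·62.5 + 4·0.186667 = 7880 μs.

7880 μs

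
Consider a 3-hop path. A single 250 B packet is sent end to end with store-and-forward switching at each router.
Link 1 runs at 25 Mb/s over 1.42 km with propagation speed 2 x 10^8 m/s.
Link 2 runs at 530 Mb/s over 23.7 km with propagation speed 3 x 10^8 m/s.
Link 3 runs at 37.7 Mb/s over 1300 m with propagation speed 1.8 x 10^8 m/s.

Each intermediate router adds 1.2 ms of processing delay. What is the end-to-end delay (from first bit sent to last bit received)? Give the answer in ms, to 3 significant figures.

2.63 ms

L = 250 × 8 = 2000 bits.
Transmission delays (L/R per hop): 0.08, 0.00377358, 0.0530504 ms; sum = 0.136824 ms.
Propagation delays (d/s per hop): 0.0071, 0.079, 0.00722222 ms; sum = 0.0933222 ms.
Processing at 2 router(s): 2 × 1.2 ms = 2.4 ms.
End-to-end = 2.63 ms.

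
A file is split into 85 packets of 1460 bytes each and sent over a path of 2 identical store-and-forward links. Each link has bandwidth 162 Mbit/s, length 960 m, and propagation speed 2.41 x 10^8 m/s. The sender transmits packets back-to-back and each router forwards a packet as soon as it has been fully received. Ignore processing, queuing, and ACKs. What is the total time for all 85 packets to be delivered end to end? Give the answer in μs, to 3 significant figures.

6210 μs

Per-hop transmission t_tx = L/R = 11680/162000000 = 72.0988 μs.
Per-hop propagation t_prop = 960/241000000 = 3.9834 μs.
Pipeline fill: first packet needs 2·t_tx to clear all hops; remaining 84 packets each add one t_tx.
Total = (2+85-1)·t_tx + 2·t_prop = 86·72.0988 + 2·3.9834 = 6210 μs.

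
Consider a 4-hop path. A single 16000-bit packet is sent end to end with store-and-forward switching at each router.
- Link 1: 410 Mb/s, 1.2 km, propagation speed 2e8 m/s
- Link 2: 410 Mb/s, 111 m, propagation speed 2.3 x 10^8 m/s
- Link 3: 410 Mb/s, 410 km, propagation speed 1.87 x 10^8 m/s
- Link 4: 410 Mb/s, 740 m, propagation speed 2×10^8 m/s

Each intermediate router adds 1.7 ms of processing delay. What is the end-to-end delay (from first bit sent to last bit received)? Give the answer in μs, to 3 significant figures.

Transmission delay per hop = L/R = 16000/410000000 = 39.0244 μs; 4 hops → 156.098 μs.
Propagation delays (d/s per hop): 6, 0.482609, 2192.51, 3.7 μs; sum = 2202.7 μs.
Processing at 3 router(s): 3 × 1.7 ms = 5100 μs.
End-to-end = 7460 μs.

7460 μs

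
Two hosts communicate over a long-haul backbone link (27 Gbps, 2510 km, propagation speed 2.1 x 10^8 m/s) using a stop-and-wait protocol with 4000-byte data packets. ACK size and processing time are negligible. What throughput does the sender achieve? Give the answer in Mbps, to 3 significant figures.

t_tx = L/R = 32000/27000000000 = 1.18519e-06 s.
t_prop = 2510000/210000000 = 0.0119524 s; RTT = 0.0239048 s.
Cycle = t_tx + RTT = 0.0239059 s.
Throughput = L / cycle = 32000 / 0.0239059 = 1.34 Mbps.

1.34 Mbps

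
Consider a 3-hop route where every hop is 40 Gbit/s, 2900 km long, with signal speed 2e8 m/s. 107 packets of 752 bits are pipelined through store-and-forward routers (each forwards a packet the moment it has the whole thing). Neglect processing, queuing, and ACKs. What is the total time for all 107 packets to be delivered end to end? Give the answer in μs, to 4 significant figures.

Per-hop transmission t_tx = L/R = 752/40000000000 = 0.0188 μs.
Per-hop propagation t_prop = 2900000/200000000 = 14500 μs.
Pipeline fill: first packet needs 3·t_tx to clear all hops; remaining 106 packets each add one t_tx.
Total = (3+107-1)·t_tx + 3·t_prop = 109·0.0188 + 3·14500 = 43500 μs.

43500 μs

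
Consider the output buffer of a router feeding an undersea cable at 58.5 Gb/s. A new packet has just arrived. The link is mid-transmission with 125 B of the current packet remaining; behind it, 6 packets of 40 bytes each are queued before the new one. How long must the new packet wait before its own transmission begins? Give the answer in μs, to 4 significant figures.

0.04991 μs

Each queued packet: L/R = 320/58500000000 = 0.00547009 μs.
6 queued → 0.0328205 μs.
Plus remaining 1000 bits of current packet: 0.017094 μs.
Queuing delay = 0.04991 μs.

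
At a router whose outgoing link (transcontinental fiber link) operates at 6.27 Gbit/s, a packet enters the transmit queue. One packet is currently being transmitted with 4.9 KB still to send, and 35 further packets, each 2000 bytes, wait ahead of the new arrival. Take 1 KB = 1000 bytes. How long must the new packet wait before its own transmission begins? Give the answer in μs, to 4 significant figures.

95.57 μs

Each queued packet: L/R = 16000/6270000000 = 2.55183 μs.
35 queued → 89.3142 μs.
Plus remaining 39200 bits of current packet: 6.25199 μs.
Queuing delay = 95.57 μs.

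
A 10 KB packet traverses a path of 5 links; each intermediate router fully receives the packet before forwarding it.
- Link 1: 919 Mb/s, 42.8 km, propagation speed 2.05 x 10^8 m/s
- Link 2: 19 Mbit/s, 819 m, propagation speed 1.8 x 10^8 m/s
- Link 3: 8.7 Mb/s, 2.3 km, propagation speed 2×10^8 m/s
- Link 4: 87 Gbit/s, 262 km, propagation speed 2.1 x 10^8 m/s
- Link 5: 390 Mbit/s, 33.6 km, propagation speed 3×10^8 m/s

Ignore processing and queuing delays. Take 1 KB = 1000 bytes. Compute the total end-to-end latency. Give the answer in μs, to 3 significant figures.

15300 μs

L = 80000 bits.
Transmission delays (L/R per hop): 87.0511, 4210.53, 9195.4, 0.91954, 205.128 μs; sum = 13699 μs.
Propagation delays (d/s per hop): 208.78, 4.55, 11.5, 1247.62, 112 μs; sum = 1584.45 μs.
End-to-end = 15300 μs.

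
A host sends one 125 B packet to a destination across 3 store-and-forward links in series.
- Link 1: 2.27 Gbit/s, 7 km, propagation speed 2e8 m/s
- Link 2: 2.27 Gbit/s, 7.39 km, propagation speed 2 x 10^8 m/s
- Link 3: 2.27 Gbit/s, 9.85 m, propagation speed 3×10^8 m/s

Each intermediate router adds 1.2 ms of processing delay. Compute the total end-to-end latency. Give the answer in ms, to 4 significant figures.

L = 125 × 8 = 1000 bits.
Transmission delay per hop = L/R = 1000/2270000000 = 0.000440529 ms; 3 hops → 0.00132159 ms.
Propagation delays (d/s per hop): 0.035, 0.03695, 3.28333e-05 ms; sum = 0.0719828 ms.
Processing at 2 router(s): 2 × 1.2 ms = 2.4 ms.
End-to-end = 2.473 ms.

2.473 ms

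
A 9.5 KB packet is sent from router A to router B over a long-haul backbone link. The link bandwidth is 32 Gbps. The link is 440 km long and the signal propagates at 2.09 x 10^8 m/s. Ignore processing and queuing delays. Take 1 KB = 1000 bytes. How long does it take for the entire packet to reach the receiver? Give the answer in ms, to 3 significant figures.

2.11 ms

L = 76000 bits.
Transmission delay = L/R = 76000 / 32000000000 = 0.002375 ms.
Propagation delay = d/s = 440000 m / 209000000 m/s = 2.10526 ms.
Total = 2.11 ms.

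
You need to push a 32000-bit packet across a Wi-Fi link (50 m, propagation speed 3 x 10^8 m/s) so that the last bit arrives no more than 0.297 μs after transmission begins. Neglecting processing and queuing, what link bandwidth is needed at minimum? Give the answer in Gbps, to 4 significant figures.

Propagation delay = 50 / 300000000 = 0.166667 μs.
Transmission budget = 0.297 − 0.166667 = 0.130333 μs.
R ≥ L / t_tx = 32000 bits / 1.30333e-07 s = 245.5 Gbps.

245.5 Gbps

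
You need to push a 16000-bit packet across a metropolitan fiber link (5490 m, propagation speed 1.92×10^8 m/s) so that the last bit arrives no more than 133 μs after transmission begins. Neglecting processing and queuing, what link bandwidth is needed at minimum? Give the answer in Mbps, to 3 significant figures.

Propagation delay = 5490 / 192000000 = 28.5938 μs.
Transmission budget = 133 − 28.5938 = 104.406 μs.
R ≥ L / t_tx = 16000 bits / 0.000104406 s = 153 Mbps.

153 Mbps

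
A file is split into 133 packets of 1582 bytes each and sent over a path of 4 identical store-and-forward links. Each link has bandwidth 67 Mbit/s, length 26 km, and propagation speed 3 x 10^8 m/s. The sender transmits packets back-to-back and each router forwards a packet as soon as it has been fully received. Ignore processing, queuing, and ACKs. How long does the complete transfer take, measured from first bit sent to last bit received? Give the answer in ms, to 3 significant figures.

26.0 ms

Per-hop transmission t_tx = L/R = 12656/67000000 = 0.188896 ms.
Per-hop propagation t_prop = 26000/300000000 = 0.0866667 ms.
Pipeline fill: first packet needs 4·t_tx to clear all hops; remaining 132 packets each add one t_tx.
Total = (4+133-1)·t_tx + 4·t_prop = 136·0.188896 + 4·0.0866667 = 26.0 ms.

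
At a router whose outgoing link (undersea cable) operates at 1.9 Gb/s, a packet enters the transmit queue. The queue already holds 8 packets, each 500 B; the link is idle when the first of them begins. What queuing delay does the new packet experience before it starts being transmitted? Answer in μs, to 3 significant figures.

Each queued packet: L/R = 4000/1900000000 = 2.10526 μs.
8 queued → 16.8421 μs.
Queuing delay = 16.8 μs.

16.8 μs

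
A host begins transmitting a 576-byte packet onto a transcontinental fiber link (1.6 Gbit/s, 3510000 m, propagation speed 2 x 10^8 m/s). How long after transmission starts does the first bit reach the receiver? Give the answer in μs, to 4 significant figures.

First bit experiences only propagation delay: d/s = 3510000/200000000 = 17550 μs.

17550 μs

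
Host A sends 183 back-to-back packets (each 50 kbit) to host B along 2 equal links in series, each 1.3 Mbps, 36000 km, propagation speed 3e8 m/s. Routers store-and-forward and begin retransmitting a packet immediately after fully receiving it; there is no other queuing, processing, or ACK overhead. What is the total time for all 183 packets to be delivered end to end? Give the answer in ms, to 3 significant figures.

7320 ms

Per-hop transmission t_tx = L/R = 50000/1300000 = 38.4615 ms.
Per-hop propagation t_prop = 36000000/300000000 = 120 ms.
Pipeline fill: first packet needs 2·t_tx to clear all hops; remaining 182 packets each add one t_tx.
Total = (2+183-1)·t_tx + 2·t_prop = 184·38.4615 + 2·120 = 7320 ms.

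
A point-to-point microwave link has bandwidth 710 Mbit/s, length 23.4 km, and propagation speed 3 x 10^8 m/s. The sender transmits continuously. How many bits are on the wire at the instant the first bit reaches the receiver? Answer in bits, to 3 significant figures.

Propagation delay = 23400 / 300000000 = 7.8e-05 s.
BDP = R × t_prop = 710000000 × 7.8e-05 = 55380 bits.

55400 bits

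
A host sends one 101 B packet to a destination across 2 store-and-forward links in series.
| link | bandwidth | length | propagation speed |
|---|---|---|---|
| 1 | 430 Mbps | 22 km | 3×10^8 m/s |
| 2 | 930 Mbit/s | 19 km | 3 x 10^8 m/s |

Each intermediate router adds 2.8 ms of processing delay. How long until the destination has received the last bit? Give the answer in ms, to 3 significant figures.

L = 101 × 8 = 808 bits.
Transmission delays (L/R per hop): 0.00187907, 0.000868817 ms; sum = 0.00274789 ms.
Propagation delays (d/s per hop): 0.0733333, 0.0633333 ms; sum = 0.136667 ms.
Processing at 1 router(s): 1 × 2.8 ms = 2.8 ms.
End-to-end = 2.94 ms.

2.94 ms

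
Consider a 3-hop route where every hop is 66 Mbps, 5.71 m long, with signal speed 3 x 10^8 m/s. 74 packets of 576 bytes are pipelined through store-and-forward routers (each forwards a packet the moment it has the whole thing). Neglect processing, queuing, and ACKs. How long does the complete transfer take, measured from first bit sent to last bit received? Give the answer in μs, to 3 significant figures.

5310 μs

Per-hop transmission t_tx = L/R = 4608/66000000 = 69.8182 μs.
Per-hop propagation t_prop = 5.71/300000000 = 0.0190333 μs.
Pipeline fill: first packet needs 3·t_tx to clear all hops; remaining 73 packets each add one t_tx.
Total = (3+74-1)·t_tx + 3·t_prop = 76·69.8182 + 3·0.0190333 = 5310 μs.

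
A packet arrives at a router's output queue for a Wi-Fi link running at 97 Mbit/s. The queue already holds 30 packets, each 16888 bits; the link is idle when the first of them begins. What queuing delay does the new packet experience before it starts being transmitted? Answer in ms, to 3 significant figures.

Each queued packet: L/R = 16888/97000000 = 0.174103 ms.
30 queued → 5.22309 ms.
Queuing delay = 5.22 ms.

5.22 ms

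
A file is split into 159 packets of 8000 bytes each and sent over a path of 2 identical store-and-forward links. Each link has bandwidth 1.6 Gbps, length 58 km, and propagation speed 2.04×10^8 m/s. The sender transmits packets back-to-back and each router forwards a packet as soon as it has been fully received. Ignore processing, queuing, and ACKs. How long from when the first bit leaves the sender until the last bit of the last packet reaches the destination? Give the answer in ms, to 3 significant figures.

6.97 ms

Per-hop transmission t_tx = L/R = 64000/1600000000 = 0.04 ms.
Per-hop propagation t_prop = 58000/204000000 = 0.284314 ms.
Pipeline fill: first packet needs 2·t_tx to clear all hops; remaining 158 packets each add one t_tx.
Total = (2+159-1)·t_tx + 2·t_prop = 160·0.04 + 2·0.284314 = 6.97 ms.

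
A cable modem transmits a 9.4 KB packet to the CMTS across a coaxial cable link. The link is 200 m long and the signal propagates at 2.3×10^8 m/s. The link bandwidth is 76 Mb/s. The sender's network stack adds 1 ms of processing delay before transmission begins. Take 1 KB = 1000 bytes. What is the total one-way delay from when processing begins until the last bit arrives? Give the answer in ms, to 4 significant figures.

L = 75200 bits.
Transmission delay = L/R = 75200 / 76000000 = 0.989474 ms.
Propagation delay = d/s = 200 m / 2.3e+08 m/s = 0.000869565 ms.
Plus processing delay 1 ms = 1 ms.
Total = 1.990 ms.

1.990 ms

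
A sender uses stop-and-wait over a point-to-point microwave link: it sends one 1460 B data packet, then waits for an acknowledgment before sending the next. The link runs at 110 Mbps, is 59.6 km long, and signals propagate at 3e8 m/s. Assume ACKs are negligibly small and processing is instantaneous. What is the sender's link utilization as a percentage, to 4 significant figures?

t_tx = L/R = 11680/110000000 = 0.000106182 s.
t_prop = 59600/300000000 = 0.000198667 s; RTT = 0.000397333 s.
Cycle = t_tx + RTT = 0.000503515 s.
Utilization = t_tx / cycle = 0.000106182/0.000503515 = 21.09 %.

21.09 %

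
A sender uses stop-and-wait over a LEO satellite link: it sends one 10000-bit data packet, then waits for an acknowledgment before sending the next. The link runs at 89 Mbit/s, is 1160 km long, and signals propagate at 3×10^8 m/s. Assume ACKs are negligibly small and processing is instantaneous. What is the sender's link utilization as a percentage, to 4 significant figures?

t_tx = L/R = 10000/89000000 = 0.00011236 s.
t_prop = 1160000/300000000 = 0.00386667 s; RTT = 0.00773333 s.
Cycle = t_tx + RTT = 0.00784569 s.
Utilization = t_tx / cycle = 0.00011236/0.00784569 = 1.432 %.

1.432 %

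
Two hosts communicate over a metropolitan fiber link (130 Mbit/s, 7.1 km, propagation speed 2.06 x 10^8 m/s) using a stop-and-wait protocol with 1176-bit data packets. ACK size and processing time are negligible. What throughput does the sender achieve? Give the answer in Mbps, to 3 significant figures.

15.1 Mbps

t_tx = L/R = 1176/130000000 = 9.04615e-06 s.
t_prop = 7100/206000000 = 3.4466e-05 s; RTT = 6.8932e-05 s.
Cycle = t_tx + RTT = 7.79782e-05 s.
Throughput = L / cycle = 1176 / 7.79782e-05 = 15.1 Mbps.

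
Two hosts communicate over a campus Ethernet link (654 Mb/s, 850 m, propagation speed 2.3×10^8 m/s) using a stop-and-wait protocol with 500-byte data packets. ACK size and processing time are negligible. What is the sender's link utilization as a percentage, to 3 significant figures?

t_tx = L/R = 4000/654000000 = 6.11621e-06 s.
t_prop = 850/2.3e+08 = 3.69565e-06 s; RTT = 7.3913e-06 s.
Cycle = t_tx + RTT = 1.35075e-05 s.
Utilization = t_tx / cycle = 6.11621e-06/1.35075e-05 = 45.3 %.

45.3 %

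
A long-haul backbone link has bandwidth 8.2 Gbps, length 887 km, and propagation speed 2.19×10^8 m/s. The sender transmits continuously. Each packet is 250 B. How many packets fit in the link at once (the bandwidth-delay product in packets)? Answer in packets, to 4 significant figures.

16610 packets

Propagation delay = 887000 / 219000000 = 0.00405023 s.
BDP = R × t_prop = 8.2e+09 × 0.00405023 = 33211900 bits.
In packets of 2000 bits: 16610 packets.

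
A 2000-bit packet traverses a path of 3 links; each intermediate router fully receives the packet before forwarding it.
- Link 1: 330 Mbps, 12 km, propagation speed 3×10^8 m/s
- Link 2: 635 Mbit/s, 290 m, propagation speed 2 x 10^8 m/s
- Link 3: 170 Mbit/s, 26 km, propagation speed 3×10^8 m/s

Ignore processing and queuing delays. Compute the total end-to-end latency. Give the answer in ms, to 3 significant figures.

0.149 ms

Transmission delays (L/R per hop): 0.00606061, 0.00314961, 0.0117647 ms; sum = 0.0209749 ms.
Propagation delays (d/s per hop): 0.04, 0.00145, 0.0866667 ms; sum = 0.128117 ms.
End-to-end = 0.149 ms.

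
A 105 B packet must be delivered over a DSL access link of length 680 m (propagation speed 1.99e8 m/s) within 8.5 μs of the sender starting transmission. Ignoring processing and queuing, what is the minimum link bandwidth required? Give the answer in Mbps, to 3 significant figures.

165 Mbps

L = 840 bits.
Propagation delay = 680 / 199000000 = 3.41709 μs.
Transmission budget = 8.5 − 3.41709 = 5.08291 μs.
R ≥ L / t_tx = 840 bits / 5.08291e-06 s = 165 Mbps.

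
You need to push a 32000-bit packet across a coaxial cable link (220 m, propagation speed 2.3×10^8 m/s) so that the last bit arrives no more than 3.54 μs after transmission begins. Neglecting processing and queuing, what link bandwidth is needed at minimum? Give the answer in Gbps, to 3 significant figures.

Propagation delay = 220 / 2.3e+08 = 0.956522 μs.
Transmission budget = 3.54 − 0.956522 = 2.58348 μs.
R ≥ L / t_tx = 32000 bits / 2.58348e-06 s = 12.4 Gbps.

12.4 Gbps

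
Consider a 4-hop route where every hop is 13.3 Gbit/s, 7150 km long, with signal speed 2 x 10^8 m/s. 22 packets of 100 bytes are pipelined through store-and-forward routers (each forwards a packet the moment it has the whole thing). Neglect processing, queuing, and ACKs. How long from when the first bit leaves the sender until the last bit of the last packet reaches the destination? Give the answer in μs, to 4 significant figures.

Per-hop transmission t_tx = L/R = 800/13300000000 = 0.0601504 μs.
Per-hop propagation t_prop = 7150000/200000000 = 35750 μs.
Pipeline fill: first packet needs 4·t_tx to clear all hops; remaining 21 packets each add one t_tx.
Total = (4+22-1)·t_tx + 4·t_prop = 25·0.0601504 + 4·35750 = 143000 μs.

143000 μs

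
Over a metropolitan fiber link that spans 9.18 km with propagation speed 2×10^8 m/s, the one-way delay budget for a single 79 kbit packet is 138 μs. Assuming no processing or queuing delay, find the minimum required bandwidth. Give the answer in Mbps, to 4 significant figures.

Propagation delay = 9180 / 200000000 = 45.9 μs.
Transmission budget = 138 − 45.9 = 92.1 μs.
R ≥ L / t_tx = 79000 bits / 9.21e-05 s = 857.8 Mbps.

857.8 Mbps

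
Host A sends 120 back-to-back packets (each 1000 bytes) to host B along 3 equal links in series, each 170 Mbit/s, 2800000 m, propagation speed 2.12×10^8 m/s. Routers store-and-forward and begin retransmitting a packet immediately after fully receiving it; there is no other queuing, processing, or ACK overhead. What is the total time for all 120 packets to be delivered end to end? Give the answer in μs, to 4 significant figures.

45360 μs

Per-hop transmission t_tx = L/R = 8000/170000000 = 47.0588 μs.
Per-hop propagation t_prop = 2800000/212000000 = 13207.5 μs.
Pipeline fill: first packet needs 3·t_tx to clear all hops; remaining 119 packets each add one t_tx.
Total = (3+120-1)·t_tx + 3·t_prop = 122·47.0588 + 3·13207.5 = 45360 μs.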